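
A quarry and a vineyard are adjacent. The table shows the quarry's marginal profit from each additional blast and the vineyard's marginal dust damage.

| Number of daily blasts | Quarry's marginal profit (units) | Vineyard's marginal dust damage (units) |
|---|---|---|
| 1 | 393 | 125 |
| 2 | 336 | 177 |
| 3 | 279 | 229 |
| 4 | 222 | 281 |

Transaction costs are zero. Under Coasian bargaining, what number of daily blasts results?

Bargaining reaches the level where marginal profit last exceeds marginal dust damage.
That holds through level 3 (279 ≥ 229) but not at 4 (222 < 281).

3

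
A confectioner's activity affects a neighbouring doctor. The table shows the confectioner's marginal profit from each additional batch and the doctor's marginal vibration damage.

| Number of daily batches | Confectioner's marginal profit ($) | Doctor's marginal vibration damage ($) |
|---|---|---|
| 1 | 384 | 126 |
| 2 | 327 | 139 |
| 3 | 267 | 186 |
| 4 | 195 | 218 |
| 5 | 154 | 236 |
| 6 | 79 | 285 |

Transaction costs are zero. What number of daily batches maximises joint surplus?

Bargaining reaches the level where marginal profit last exceeds marginal vibration damage.
That holds through level 3 (267 ≥ 186) but not at 4 (195 < 218).

3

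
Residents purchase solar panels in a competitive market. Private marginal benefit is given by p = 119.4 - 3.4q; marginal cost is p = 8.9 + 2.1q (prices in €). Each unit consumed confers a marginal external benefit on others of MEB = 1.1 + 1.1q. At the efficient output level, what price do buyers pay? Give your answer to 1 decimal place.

P = €33.2

Social marginal benefit = demand + MEB = 120.5 - 2.3q.
Set SMB = MC: 120.5 - 2.3q = 8.9 + 2.1q → q* = 25.3636.
Consumer price on the demand curve at q*: 119.4 − 3.4×25.3636 = 33.1638.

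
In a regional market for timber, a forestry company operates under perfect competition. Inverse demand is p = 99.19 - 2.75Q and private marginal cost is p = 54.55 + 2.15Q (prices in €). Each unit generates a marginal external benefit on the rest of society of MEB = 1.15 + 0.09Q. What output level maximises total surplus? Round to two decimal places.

Q* = 9.52

Social marginal cost = private MC − MEB = 53.40 + 2.06Q.
Set SMC = demand: 53.40 + 2.06Q = 99.19 - 2.75Q → Q* = 9.5198.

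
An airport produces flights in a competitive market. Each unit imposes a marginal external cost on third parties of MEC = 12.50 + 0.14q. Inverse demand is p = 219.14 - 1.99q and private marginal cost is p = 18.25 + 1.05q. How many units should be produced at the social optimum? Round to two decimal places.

q* = 59.24

Social marginal cost = private MC + MEC = 30.75 + 1.19q.
Set SMC = demand: 30.75 + 1.19q = 219.14 - 1.99q → q* = 59.2421.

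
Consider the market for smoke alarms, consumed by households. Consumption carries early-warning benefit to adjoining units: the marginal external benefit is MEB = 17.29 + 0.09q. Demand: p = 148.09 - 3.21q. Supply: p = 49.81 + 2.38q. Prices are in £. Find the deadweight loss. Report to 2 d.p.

Market equilibrium (private): 49.81 + 2.38q = 148.09 - 3.21q → q_m = 17.5814.
Social marginal benefit = demand + MEB = 165.38 - 3.12q.
Set SMB = MC: 165.38 - 3.12q = 49.81 + 2.38q → q* = 21.0127.
The loss is the area between SMB and MC from q* to q_m; with linear curves that's a triangle of height MEB(q_m).
DWL = ½ × 3.4313 × 18.8723 = 32.3783.

DWL = £32.38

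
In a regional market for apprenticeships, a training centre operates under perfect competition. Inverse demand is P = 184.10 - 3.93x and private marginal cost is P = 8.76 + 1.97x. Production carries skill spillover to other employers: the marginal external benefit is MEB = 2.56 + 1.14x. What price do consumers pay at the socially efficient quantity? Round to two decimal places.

P = 37.22

Social marginal cost = private MC − MEB = 6.20 + 0.83x.
Set SMC = demand: 6.20 + 0.83x = 184.10 - 3.93x → x* = 37.3739.
Consumer price on the demand curve at x*: 184.10 − 3.93×37.3739 = 37.2206.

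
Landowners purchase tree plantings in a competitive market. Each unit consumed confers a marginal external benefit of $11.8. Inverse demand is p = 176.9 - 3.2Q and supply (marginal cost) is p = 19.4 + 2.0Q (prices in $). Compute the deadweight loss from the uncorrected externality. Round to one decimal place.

DWL = $13.4

Market equilibrium (private): 19.4 + 2.0Q = 176.9 - 3.2Q → Q_m = 30.2885.
Social marginal benefit = demand + MEB = 188.7 - 3.2Q.
Set SMB = MC: 188.7 - 3.2Q = 19.4 + 2.0Q → Q* = 32.5577.
Between Q* and Q_m the wedge SMB − MC runs linearly from 0 to MEB(Q_m), so the loss is a triangle.
DWL = ½ × 2.2692 × 11.8000 = 13.3883.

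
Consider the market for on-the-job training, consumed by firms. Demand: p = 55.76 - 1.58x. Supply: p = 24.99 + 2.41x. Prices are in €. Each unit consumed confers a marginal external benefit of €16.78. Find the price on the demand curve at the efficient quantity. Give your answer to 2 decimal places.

P = €36.93

Social marginal benefit = demand + MEB = 72.54 - 1.58x.
Set SMB = MC: 72.54 - 1.58x = 24.99 + 2.41x → x* = 11.9173.
Consumer price on the demand curve at x*: 55.76 − 1.58×11.9173 = 36.9307.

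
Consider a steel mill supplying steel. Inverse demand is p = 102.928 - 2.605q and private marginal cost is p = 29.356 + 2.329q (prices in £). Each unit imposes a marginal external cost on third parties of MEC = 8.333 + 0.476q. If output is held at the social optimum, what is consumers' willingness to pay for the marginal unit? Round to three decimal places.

P = £71.514

Social marginal cost = private MC + MEC = 37.689 + 2.805q.
Set SMC = demand: 37.689 + 2.805q = 102.928 - 2.605q → q* = 12.0590.
Consumer price on the demand curve at q*: 102.928 − 2.605×12.0590 = 71.5143.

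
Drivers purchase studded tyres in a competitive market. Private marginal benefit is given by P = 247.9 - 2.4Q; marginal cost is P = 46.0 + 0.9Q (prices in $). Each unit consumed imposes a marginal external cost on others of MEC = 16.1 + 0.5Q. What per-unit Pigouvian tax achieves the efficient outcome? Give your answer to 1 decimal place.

tax = $40.5 per unit

Social marginal benefit = demand − MEC = 231.8 - 2.9Q.
Set SMB = MC: 231.8 - 2.9Q = 46.0 + 0.9Q → Q* = 48.8947.
The Pigouvian tax equals MEC at Q*: 16.1 + 0.5×48.8947 = 40.5474.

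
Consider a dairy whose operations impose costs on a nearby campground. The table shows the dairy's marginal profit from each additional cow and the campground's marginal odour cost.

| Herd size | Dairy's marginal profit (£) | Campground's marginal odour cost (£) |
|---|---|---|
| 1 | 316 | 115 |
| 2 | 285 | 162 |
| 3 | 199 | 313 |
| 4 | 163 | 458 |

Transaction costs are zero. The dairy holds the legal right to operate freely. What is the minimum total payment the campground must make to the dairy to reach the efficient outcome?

Left alone the dairy would choose level 4 (marginal profit stays positive).
Efficient level: k* = 2 (marginal profit ≥ marginal odour cost through 2).
The campground must at least cover the dairy's forgone profit from cutting 4→2: 199 + 163 = 362.

£362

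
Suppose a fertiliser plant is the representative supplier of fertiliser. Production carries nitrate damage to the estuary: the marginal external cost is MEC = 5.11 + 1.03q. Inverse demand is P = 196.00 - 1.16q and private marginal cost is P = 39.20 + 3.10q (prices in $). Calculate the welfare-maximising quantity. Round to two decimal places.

Social marginal cost = private MC + MEC = 44.31 + 4.13q.
Set SMC = demand: 44.31 + 4.13q = 196.00 - 1.16q → q* = 28.6749.

q* = 28.67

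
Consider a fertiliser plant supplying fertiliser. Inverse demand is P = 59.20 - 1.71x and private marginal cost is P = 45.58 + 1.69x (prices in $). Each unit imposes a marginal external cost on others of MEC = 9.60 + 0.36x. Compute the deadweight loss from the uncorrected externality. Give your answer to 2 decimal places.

Market equilibrium (private): 45.58 + 1.69x = 59.20 - 1.71x → x_m = 4.0059.
Social marginal cost = private MC + MEC = 55.18 + 2.05x.
Set SMC = demand: 55.18 + 2.05x = 59.20 - 1.71x → x* = 1.0691.
Height of the DWL triangle at x_m is SMC(x_m) − demand(x_m) = MEC(x_m) = 11.0421.
DWL = ½ × 2.9368 × 11.0421 = 16.2142.

DWL = $16.21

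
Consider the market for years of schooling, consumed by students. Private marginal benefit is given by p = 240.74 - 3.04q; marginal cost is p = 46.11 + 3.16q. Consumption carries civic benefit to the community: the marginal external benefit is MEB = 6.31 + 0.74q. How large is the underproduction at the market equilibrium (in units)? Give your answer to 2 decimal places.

Market equilibrium (private): 46.11 + 3.16q = 240.74 - 3.04q → q_m = 31.3919.
Social marginal benefit = demand + MEB = 247.05 - 2.30q.
Set SMB = MC: 247.05 - 2.30q = 46.11 + 3.16q → q* = 36.8022.
Gap = |31.3919 − 36.8022| = 5.4103.

5.41 units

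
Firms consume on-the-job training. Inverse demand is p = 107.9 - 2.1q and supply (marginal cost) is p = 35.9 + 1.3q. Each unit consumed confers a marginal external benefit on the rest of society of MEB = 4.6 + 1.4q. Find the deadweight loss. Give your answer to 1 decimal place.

Market equilibrium (private): 35.9 + 1.3q = 107.9 - 2.1q → q_m = 21.1765.
Social marginal benefit = demand + MEB = 112.5 - 0.7q.
Set SMB = MC: 112.5 - 0.7q = 35.9 + 1.3q → q* = 38.3000.
Height of the DWL triangle at q_m is SMB(q_m) − MC(q_m) = MEB(q_m) = 34.2471.
DWL = ½ × 17.1235 × 34.2471 = 293.2151.

DWL = 293.2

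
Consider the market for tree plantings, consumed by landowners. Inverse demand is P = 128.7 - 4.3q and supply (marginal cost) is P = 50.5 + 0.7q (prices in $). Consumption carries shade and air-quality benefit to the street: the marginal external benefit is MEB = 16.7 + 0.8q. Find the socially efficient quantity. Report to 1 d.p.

q* = 22.6

Social marginal benefit = demand + MEB = 145.4 - 3.5q.
Set SMB = MC: 145.4 - 3.5q = 50.5 + 0.7q → q* = 22.5952.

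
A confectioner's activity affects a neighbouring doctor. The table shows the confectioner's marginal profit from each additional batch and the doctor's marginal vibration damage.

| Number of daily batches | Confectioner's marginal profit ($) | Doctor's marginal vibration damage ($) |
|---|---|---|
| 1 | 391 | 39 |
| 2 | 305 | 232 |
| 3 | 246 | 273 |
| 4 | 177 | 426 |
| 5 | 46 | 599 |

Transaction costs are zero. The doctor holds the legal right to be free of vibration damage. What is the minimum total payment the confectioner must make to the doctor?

$271

Efficient level: marginal profit ≥ marginal vibration damage through level 2, so k* = 2.
With the doctor holding the right, the confectioner must at least compensate total damage at k*: 39 + 232 = 271.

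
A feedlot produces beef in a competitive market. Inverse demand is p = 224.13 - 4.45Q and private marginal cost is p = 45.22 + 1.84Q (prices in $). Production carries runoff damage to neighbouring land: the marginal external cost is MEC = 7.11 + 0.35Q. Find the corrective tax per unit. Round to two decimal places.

tax = $16.17 per unit

Social marginal cost = private MC + MEC = 52.33 + 2.19Q.
Set SMC = demand: 52.33 + 2.19Q = 224.13 - 4.45Q → Q* = 25.8735.
The Pigouvian tax equals MEC at Q*: 7.11 + 0.35×25.8735 = 16.1657.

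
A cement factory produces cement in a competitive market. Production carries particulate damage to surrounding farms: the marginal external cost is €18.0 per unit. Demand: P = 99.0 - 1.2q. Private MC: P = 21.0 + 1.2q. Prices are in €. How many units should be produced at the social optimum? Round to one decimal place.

q* = 25.0

Social marginal cost = private MC + MEC = 39.0 + 1.2q.
Set SMC = demand: 39.0 + 1.2q = 99.0 - 1.2q → q* = 25.0000.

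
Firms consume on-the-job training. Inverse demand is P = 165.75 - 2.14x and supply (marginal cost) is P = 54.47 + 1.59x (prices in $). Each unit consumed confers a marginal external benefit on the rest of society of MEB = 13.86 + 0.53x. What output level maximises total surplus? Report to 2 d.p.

Social marginal benefit = demand + MEB = 179.61 - 1.61x.
Set SMB = MC: 179.61 - 1.61x = 54.47 + 1.59x → x* = 39.1063.

x* = 39.11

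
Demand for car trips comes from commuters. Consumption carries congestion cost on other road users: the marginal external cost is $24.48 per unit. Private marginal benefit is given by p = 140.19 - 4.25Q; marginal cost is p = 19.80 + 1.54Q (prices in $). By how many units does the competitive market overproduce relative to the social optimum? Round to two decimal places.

4.23 units

Market equilibrium (private): 19.80 + 1.54Q = 140.19 - 4.25Q → Q_m = 20.7927.
Social marginal benefit = demand − MEC = 115.71 - 4.25Q.
Set SMB = MC: 115.71 - 4.25Q = 19.80 + 1.54Q → Q* = 16.5648.
Gap = |20.7927 − 16.5648| = 4.2279.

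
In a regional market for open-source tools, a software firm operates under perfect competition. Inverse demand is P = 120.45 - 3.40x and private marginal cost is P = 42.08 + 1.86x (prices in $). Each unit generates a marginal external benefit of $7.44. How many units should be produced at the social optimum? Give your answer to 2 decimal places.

Social marginal cost = private MC − MEB = 34.64 + 1.86x.
Set SMC = demand: 34.64 + 1.86x = 120.45 - 3.40x → x* = 16.3137.

x* = 16.31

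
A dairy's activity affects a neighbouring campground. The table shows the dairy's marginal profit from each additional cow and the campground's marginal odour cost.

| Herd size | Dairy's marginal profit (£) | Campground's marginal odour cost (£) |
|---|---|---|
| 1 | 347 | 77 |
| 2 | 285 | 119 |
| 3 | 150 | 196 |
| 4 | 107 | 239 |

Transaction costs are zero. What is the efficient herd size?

2

Bargaining reaches the level where marginal profit last exceeds marginal odour cost.
That holds through level 2 (285 ≥ 119) but not at 3 (150 < 196).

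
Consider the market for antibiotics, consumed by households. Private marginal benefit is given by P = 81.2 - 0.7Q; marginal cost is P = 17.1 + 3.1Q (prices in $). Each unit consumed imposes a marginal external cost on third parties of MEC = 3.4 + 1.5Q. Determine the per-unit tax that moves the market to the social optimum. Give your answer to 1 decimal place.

Social marginal benefit = demand − MEC = 77.8 - 2.2Q.
Set SMB = MC: 77.8 - 2.2Q = 17.1 + 3.1Q → Q* = 11.4528.
The Pigouvian tax equals MEC at Q*: 3.4 + 1.5×11.4528 = 20.5792.

tax = $20.6 per unit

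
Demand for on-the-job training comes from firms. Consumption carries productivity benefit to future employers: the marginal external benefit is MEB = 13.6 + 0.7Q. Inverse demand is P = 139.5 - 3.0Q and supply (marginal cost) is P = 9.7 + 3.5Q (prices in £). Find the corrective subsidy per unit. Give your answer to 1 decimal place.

Social marginal benefit = demand + MEB = 153.1 - 2.3Q.
Set SMB = MC: 153.1 - 2.3Q = 9.7 + 3.5Q → Q* = 24.7241.
The Pigouvian subsidy equals MEB at Q*: 13.6 + 0.7×24.7241 = 30.9069.

subsidy = £30.9 per unit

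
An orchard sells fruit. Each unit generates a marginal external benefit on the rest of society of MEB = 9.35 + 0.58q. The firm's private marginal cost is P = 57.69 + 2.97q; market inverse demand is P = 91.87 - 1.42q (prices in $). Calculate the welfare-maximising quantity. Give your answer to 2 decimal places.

q* = 11.43

Social marginal cost = private MC − MEB = 48.34 + 2.39q.
Set SMC = demand: 48.34 + 2.39q = 91.87 - 1.42q → q* = 11.4252.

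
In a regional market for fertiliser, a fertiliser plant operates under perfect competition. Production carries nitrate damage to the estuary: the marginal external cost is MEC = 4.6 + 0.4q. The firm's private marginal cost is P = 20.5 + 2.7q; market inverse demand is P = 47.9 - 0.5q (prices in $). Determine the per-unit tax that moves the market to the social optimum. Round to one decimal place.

tax = $7.1 per unit

Social marginal cost = private MC + MEC = 25.1 + 3.1q.
Set SMC = demand: 25.1 + 3.1q = 47.9 - 0.5q → q* = 6.3333.
The Pigouvian tax equals MEC at q*: 4.6 + 0.4×6.3333 = 7.1333.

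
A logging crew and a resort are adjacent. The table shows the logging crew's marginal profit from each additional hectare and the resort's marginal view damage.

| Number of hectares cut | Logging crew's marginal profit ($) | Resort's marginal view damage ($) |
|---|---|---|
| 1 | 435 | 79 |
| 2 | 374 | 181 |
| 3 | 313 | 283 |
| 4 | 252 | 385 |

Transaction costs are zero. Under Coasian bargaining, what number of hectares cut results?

Bargaining reaches the level where marginal profit last exceeds marginal view damage.
That holds through level 3 (313 ≥ 283) but not at 4 (252 < 385).

3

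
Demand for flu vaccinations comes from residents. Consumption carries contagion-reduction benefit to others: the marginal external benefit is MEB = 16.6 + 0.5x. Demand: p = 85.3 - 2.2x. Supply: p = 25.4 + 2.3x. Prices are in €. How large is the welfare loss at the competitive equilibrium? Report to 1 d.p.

Market equilibrium (private): 25.4 + 2.3x = 85.3 - 2.2x → x_m = 13.3111.
Social marginal benefit = demand + MEB = 101.9 - 1.7x.
Set SMB = MC: 101.9 - 1.7x = 25.4 + 2.3x → x* = 19.1250.
The loss is the area between SMB and MC from x* to x_m; with linear curves that's a triangle of height MEB(x_m).
DWL = ½ × 5.8139 × 23.2556 = 67.6029.

DWL = €67.6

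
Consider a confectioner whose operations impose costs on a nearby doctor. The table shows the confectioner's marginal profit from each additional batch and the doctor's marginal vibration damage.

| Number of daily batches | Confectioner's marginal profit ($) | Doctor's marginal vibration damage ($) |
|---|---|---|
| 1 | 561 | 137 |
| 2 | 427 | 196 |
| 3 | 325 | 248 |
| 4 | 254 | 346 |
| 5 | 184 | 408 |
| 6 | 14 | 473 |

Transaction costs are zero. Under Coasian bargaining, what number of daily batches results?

3

Bargaining reaches the level where marginal profit last exceeds marginal vibration damage.
That holds through level 3 (325 ≥ 248) but not at 4 (254 < 346).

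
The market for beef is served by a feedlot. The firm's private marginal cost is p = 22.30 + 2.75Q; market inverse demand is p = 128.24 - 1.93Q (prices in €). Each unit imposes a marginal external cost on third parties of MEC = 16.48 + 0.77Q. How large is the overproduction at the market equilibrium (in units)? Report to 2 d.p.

6.22 units

Market equilibrium (private): 22.30 + 2.75Q = 128.24 - 1.93Q → Q_m = 22.6368.
Social marginal cost = private MC + MEC = 38.78 + 3.52Q.
Set SMC = demand: 38.78 + 3.52Q = 128.24 - 1.93Q → Q* = 16.4147.
Gap = |22.6368 − 16.4147| = 6.2221.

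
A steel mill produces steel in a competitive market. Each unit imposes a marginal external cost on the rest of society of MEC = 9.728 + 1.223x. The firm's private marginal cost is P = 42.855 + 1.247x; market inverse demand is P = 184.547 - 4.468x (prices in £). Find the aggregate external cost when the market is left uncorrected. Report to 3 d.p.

£617.071

Market equilibrium (private): 42.855 + 1.247x = 184.547 - 4.468x → x_m = 24.7930.
Total external cost = ∫₀^{x_m} (9.728 + 1.223x) dx = 9.728×24.7930 + ½×1.223×24.7930² = 617.0710.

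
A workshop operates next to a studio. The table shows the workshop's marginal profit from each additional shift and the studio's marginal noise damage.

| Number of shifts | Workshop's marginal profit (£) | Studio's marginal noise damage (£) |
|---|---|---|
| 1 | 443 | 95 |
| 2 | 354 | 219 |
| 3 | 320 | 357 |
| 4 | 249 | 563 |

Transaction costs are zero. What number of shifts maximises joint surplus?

2

Bargaining reaches the level where marginal profit last exceeds marginal noise damage.
That holds through level 2 (354 ≥ 219) but not at 3 (320 < 357).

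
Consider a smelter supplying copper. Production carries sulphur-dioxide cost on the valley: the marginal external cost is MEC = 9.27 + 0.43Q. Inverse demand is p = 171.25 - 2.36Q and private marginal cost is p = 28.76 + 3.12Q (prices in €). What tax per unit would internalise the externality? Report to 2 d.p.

Social marginal cost = private MC + MEC = 38.03 + 3.55Q.
Set SMC = demand: 38.03 + 3.55Q = 171.25 - 2.36Q → Q* = 22.5415.
The Pigouvian tax equals MEC at Q*: 9.27 + 0.43×22.5415 = 18.9628.

tax = €18.96 per unit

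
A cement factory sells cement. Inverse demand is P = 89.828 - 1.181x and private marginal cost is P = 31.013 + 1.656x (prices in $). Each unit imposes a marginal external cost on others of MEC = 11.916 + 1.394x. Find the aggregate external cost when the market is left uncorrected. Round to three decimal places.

$546.600

Market equilibrium (private): 31.013 + 1.656x = 89.828 - 1.181x → x_m = 20.7314.
Total external cost = ∫₀^{x_m} (11.916 + 1.394x) dx = 11.916×20.7314 + ½×1.394×20.7314² = 546.5997.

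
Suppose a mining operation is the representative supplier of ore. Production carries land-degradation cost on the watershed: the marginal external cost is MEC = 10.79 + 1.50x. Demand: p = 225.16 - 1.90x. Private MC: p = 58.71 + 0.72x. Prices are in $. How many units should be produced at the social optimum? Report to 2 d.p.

x* = 37.78

Social marginal cost = private MC + MEC = 69.50 + 2.22x.
Set SMC = demand: 69.50 + 2.22x = 225.16 - 1.90x → x* = 37.7816.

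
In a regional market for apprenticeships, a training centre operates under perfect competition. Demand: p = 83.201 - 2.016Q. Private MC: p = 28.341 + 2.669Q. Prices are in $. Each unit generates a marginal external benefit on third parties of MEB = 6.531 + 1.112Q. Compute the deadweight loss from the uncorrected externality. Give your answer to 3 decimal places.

Market equilibrium (private): 28.341 + 2.669Q = 83.201 - 2.016Q → Q_m = 11.7097.
Social marginal cost = private MC − MEB = 21.810 + 1.557Q.
Set SMC = demand: 21.810 + 1.557Q = 83.201 - 2.016Q → Q* = 17.1819.
Height of the DWL triangle at Q_m is demand(Q_m) − SMC(Q_m) = MEB(Q_m) = 19.5522.
DWL = ½ × 5.4722 × 19.5522 = 53.4968.

DWL = $53.497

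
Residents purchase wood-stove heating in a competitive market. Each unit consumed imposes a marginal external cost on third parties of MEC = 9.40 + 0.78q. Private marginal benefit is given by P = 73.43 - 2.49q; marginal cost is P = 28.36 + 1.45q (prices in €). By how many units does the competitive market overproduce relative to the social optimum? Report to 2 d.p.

3.88 units

Market equilibrium (private): 28.36 + 1.45q = 73.43 - 2.49q → q_m = 11.4391.
Social marginal benefit = demand − MEC = 64.03 - 3.27q.
Set SMB = MC: 64.03 - 3.27q = 28.36 + 1.45q → q* = 7.5572.
Gap = |11.4391 − 7.5572| = 3.8819.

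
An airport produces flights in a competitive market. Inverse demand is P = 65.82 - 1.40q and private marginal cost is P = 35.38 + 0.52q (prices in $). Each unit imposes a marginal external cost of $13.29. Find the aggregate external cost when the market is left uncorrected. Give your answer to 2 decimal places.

Market equilibrium (private): 35.38 + 0.52q = 65.82 - 1.40q → q_m = 15.8542.
Total external cost = MEC × q_m = 13.29 × 15.8542 = 210.7023.

$210.70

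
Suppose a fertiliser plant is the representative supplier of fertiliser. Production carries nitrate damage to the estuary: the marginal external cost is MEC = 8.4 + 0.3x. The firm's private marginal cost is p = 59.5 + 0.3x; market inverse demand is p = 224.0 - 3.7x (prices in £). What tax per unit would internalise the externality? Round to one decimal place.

tax = £19.3 per unit

Social marginal cost = private MC + MEC = 67.9 + 0.6x.
Set SMC = demand: 67.9 + 0.6x = 224.0 - 3.7x → x* = 36.3023.
The Pigouvian tax equals MEC at x*: 8.4 + 0.3×36.3023 = 19.2907.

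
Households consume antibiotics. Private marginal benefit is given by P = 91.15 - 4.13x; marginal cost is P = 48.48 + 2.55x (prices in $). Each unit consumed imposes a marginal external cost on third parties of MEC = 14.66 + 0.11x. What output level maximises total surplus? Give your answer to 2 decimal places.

x* = 4.13

Social marginal benefit = demand − MEC = 76.49 - 4.24x.
Set SMB = MC: 76.49 - 4.24x = 48.48 + 2.55x → x* = 4.1252.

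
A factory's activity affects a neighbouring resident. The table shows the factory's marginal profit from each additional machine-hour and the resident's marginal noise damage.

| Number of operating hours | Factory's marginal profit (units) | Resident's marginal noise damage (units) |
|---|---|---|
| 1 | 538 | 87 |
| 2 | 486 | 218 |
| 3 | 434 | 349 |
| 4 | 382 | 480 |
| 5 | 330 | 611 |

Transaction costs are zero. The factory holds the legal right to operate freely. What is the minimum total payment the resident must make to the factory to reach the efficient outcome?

Left alone the factory would choose level 5 (marginal profit stays positive).
Efficient level: k* = 3 (marginal profit ≥ marginal noise damage through 3).
The resident must at least cover the factory's forgone profit from cutting 5→3: 382 + 330 = 712.

712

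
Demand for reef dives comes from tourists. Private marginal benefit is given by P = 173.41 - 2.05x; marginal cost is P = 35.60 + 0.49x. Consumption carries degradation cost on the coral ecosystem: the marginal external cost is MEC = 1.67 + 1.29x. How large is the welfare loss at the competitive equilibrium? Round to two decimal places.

Market equilibrium (private): 35.60 + 0.49x = 173.41 - 2.05x → x_m = 54.2559.
Social marginal benefit = demand − MEC = 171.74 - 3.34x.
Set SMB = MC: 171.74 - 3.34x = 35.60 + 0.49x → x* = 35.5457.
Between x* and x_m the wedge MC − SMB runs linearly from 0 to MEC(x_m), so the loss is a triangle.
DWL = ½ × 18.7102 × 71.6601 = 670.3874.

DWL = 670.39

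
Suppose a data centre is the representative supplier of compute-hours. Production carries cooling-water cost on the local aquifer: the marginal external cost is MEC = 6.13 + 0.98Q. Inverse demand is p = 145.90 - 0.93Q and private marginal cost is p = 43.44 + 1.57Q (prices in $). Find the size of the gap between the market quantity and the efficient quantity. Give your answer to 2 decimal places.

13.30 units

Market equilibrium (private): 43.44 + 1.57Q = 145.90 - 0.93Q → Q_m = 40.9840.
Social marginal cost = private MC + MEC = 49.57 + 2.55Q.
Set SMC = demand: 49.57 + 2.55Q = 145.90 - 0.93Q → Q* = 27.6810.
Gap = |40.9840 − 27.6810| = 13.3030.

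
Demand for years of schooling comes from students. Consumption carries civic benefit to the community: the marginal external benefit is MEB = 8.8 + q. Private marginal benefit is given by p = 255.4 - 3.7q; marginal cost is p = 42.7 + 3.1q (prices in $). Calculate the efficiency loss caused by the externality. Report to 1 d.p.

DWL = $138.5

Market equilibrium (private): 42.7 + 3.1q = 255.4 - 3.7q → q_m = 31.2794.
Social marginal benefit = demand + MEB = 264.2 - 2.7q.
Set SMB = MC: 264.2 - 2.7q = 42.7 + 3.1q → q* = 38.1897.
The welfare-loss triangle has base |q_m − q*| and height MEB(q_m) (the vertical gap between SMB and MC is zero at q* and MEB at q_m).
DWL = ½ × 6.9103 × 40.0794 = 138.4803.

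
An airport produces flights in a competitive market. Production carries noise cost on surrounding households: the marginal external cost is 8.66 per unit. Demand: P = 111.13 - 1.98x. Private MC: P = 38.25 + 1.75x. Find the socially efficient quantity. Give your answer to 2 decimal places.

Social marginal cost = private MC + MEC = 46.91 + 1.75x.
Set SMC = demand: 46.91 + 1.75x = 111.13 - 1.98x → x* = 17.2172.

x* = 17.22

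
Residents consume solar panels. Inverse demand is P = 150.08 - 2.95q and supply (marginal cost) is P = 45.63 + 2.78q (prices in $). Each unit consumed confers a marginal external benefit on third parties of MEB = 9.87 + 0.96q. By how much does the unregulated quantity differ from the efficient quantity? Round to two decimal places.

Market equilibrium (private): 45.63 + 2.78q = 150.08 - 2.95q → q_m = 18.2286.
Social marginal benefit = demand + MEB = 159.95 - 1.99q.
Set SMB = MC: 159.95 - 1.99q = 45.63 + 2.78q → q* = 23.9665.
Gap = |18.2286 − 23.9665| = 5.7379.

5.74 units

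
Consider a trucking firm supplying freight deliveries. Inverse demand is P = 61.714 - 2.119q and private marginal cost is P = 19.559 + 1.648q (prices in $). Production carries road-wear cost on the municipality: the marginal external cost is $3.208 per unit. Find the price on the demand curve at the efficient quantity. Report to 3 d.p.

P = $39.806

Social marginal cost = private MC + MEC = 22.767 + 1.648q.
Set SMC = demand: 22.767 + 1.648q = 61.714 - 2.119q → q* = 10.3390.
Consumer price on the demand curve at q*: 61.714 − 2.119×10.3390 = 39.8057.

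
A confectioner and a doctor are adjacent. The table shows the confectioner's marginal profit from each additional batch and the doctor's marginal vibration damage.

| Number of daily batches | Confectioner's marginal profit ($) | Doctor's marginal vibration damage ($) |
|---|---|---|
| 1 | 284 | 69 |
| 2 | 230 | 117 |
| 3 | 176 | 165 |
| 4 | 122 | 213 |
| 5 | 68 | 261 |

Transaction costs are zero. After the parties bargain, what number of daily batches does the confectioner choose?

Bargaining reaches the level where marginal profit last exceeds marginal vibration damage.
That holds through level 3 (176 ≥ 165) but not at 4 (122 < 213).

3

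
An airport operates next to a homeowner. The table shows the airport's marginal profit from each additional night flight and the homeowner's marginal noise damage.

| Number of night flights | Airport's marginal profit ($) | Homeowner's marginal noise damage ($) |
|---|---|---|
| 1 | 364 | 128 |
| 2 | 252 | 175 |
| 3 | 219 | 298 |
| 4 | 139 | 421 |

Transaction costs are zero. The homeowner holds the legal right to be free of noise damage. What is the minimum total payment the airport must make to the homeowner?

Efficient level: marginal profit ≥ marginal noise damage through level 2, so k* = 2.
With the homeowner holding the right, the airport must at least compensate total damage at k*: 128 + 175 = 303.

$303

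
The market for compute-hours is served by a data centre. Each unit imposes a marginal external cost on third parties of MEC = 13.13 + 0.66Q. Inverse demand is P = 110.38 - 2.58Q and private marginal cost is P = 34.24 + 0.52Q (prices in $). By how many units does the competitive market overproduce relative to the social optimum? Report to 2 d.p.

Market equilibrium (private): 34.24 + 0.52Q = 110.38 - 2.58Q → Q_m = 24.5613.
Social marginal cost = private MC + MEC = 47.37 + 1.18Q.
Set SMC = demand: 47.37 + 1.18Q = 110.38 - 2.58Q → Q* = 16.7580.
Gap = |24.5613 − 16.7580| = 7.8033.

7.80 units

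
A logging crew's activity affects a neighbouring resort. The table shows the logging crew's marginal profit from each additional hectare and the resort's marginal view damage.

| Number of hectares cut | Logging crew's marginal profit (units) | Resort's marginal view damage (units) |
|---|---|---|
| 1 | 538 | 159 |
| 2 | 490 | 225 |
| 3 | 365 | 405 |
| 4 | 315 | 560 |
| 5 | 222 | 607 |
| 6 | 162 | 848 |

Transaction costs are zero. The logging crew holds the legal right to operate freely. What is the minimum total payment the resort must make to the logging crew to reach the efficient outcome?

Left alone the logging crew would choose level 6 (marginal profit stays positive).
Efficient level: k* = 2 (marginal profit ≥ marginal view damage through 2).
The resort must at least cover the logging crew's forgone profit from cutting 6→2: 365 + 315 + 222 + 162 = 1064.

1064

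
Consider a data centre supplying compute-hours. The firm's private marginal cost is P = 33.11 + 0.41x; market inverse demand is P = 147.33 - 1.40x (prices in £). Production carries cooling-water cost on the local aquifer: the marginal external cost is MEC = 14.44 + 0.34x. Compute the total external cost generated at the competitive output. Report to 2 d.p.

£1588.22

Market equilibrium (private): 33.11 + 0.41x = 147.33 - 1.40x → x_m = 63.1050.
Total external cost = ∫₀^{x_m} (14.44 + 0.34x) dx = 14.44×63.1050 + ½×0.34×63.1050² = 1588.2172.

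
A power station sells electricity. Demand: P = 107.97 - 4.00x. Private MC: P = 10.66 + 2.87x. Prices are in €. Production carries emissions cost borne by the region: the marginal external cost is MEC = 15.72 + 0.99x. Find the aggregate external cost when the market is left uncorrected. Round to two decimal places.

€321.98

Market equilibrium (private): 10.66 + 2.87x = 107.97 - 4.00x → x_m = 14.1645.
Total external cost = ∫₀^{x_m} (15.72 + 0.99x) dx = 15.72×14.1645 + ½×0.99×14.1645² = 321.9793.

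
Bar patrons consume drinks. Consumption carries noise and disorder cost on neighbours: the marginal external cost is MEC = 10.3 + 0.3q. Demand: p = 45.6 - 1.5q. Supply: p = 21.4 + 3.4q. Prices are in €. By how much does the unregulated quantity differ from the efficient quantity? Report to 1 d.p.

Market equilibrium (private): 21.4 + 3.4q = 45.6 - 1.5q → q_m = 4.9388.
Social marginal benefit = demand − MEC = 35.3 - 1.8q.
Set SMB = MC: 35.3 - 1.8q = 21.4 + 3.4q → q* = 2.6731.
Gap = |4.9388 − 2.6731| = 2.2657.

2.3 units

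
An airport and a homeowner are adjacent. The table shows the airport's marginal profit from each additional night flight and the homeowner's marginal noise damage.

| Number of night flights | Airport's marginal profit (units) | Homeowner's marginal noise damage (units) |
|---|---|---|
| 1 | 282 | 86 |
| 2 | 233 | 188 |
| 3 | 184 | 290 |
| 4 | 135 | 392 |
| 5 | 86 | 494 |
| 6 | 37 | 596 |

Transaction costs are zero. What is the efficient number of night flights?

2

Bargaining reaches the level where marginal profit last exceeds marginal noise damage.
That holds through level 2 (233 ≥ 188) but not at 3 (184 < 290).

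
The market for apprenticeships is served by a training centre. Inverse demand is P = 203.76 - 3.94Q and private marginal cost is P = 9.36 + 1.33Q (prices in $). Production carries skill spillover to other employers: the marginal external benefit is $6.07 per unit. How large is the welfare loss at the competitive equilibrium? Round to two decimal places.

Market equilibrium (private): 9.36 + 1.33Q = 203.76 - 3.94Q → Q_m = 36.8880.
Social marginal cost = private MC − MEB = 3.29 + 1.33Q.
Set SMC = demand: 3.29 + 1.33Q = 203.76 - 3.94Q → Q* = 38.0398.
Between Q* and Q_m the wedge demand − SMC runs linearly from 0 to MEB(Q_m), so the loss is a triangle.
DWL = ½ × 1.1518 × 6.0700 = 3.4957.

DWL = $3.50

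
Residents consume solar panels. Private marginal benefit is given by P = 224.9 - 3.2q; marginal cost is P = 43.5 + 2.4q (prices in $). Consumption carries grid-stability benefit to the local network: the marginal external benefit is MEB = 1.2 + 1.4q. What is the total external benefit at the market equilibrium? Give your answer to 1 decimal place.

Market equilibrium (private): 43.5 + 2.4q = 224.9 - 3.2q → q_m = 32.3929.
Total external benefit = ∫₀^{q_m} (1.2 + 1.4q) dq = 1.2×32.3929 + ½×1.4×32.3929² = 773.3815.

$773.4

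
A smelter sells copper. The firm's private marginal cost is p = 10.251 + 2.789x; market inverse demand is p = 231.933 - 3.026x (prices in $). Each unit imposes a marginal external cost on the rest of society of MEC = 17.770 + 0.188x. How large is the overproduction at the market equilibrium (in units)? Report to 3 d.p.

4.154 units

Market equilibrium (private): 10.251 + 2.789x = 231.933 - 3.026x → x_m = 38.1224.
Social marginal cost = private MC + MEC = 28.021 + 2.977x.
Set SMC = demand: 28.021 + 2.977x = 231.933 - 3.026x → x* = 33.9683.
Gap = |38.1224 − 33.9683| = 4.1541.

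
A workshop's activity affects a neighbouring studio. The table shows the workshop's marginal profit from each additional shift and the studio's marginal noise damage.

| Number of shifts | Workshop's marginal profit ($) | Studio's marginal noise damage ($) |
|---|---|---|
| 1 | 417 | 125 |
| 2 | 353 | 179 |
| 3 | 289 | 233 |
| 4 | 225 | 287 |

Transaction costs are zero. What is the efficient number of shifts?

3

Bargaining reaches the level where marginal profit last exceeds marginal noise damage.
That holds through level 3 (289 ≥ 233) but not at 4 (225 < 287).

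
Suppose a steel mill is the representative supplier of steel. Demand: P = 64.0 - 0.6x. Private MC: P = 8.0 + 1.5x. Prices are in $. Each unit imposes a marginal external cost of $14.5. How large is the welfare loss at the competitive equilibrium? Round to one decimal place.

DWL = $50.1

Market equilibrium (private): 8.0 + 1.5x = 64.0 - 0.6x → x_m = 26.6667.
Social marginal cost = private MC + MEC = 22.5 + 1.5x.
Set SMC = demand: 22.5 + 1.5x = 64.0 - 0.6x → x* = 19.7619.
The welfare-loss triangle has base |x_m − x*| and height MEC(x_m) (the vertical gap between SMC and demand is zero at x* and MEC at x_m).
DWL = ½ × 6.9048 × 14.5000 = 50.0598.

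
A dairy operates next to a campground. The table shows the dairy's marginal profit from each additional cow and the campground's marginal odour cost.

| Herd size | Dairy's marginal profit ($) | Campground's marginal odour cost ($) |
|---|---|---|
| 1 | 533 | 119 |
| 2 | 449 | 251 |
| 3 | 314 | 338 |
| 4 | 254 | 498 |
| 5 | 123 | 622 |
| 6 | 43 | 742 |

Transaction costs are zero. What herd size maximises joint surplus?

Bargaining reaches the level where marginal profit last exceeds marginal odour cost.
That holds through level 2 (449 ≥ 251) but not at 3 (314 < 338).

2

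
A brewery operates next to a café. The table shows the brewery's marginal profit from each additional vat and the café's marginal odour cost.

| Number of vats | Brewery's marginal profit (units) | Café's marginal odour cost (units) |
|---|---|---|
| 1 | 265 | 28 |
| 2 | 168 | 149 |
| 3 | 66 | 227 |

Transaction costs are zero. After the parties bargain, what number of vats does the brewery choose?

2

Bargaining reaches the level where marginal profit last exceeds marginal odour cost.
That holds through level 2 (168 ≥ 149) but not at 3 (66 < 227).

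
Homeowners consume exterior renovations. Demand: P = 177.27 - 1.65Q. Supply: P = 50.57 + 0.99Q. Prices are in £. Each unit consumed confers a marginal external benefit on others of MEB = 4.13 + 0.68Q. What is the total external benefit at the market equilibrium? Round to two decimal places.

Market equilibrium (private): 50.57 + 0.99Q = 177.27 - 1.65Q → Q_m = 47.9924.
Total external benefit = ∫₀^{Q_m} (4.13 + 0.68Q) dQ = 4.13×47.9924 + ½×0.68×47.9924² = 981.3206.

£981.32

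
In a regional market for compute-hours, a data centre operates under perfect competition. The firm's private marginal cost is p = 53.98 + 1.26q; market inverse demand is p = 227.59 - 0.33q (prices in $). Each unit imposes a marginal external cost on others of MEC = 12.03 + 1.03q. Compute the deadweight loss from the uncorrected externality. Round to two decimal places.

DWL = $2957.79

Market equilibrium (private): 53.98 + 1.26q = 227.59 - 0.33q → q_m = 109.1887.
Social marginal cost = private MC + MEC = 66.01 + 2.29q.
Set SMC = demand: 66.01 + 2.29q = 227.59 - 0.33q → q* = 61.6718.
Between q* and q_m the wedge SMC − demand runs linearly from 0 to MEC(q_m), so the loss is a triangle.
DWL = ½ × 47.5169 × 124.4943 = 2957.7916.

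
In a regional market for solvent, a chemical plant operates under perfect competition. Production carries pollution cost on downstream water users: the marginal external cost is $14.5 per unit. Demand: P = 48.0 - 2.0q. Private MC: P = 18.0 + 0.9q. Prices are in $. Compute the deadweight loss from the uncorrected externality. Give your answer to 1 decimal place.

DWL = $36.3

Market equilibrium (private): 18.0 + 0.9q = 48.0 - 2.0q → q_m = 10.3448.
Social marginal cost = private MC + MEC = 32.5 + 0.9q.
Set SMC = demand: 32.5 + 0.9q = 48.0 - 2.0q → q* = 5.3448.
The loss is the area between SMC and demand from q* to q_m; with linear curves that's a triangle of height MEC(q_m).
DWL = ½ × 5.0000 × 14.5000 = 36.2500.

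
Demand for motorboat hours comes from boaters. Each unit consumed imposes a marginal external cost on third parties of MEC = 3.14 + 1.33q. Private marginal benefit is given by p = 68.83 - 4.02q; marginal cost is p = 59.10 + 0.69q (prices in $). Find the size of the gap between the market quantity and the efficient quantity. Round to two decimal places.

0.97 units

Market equilibrium (private): 59.10 + 0.69q = 68.83 - 4.02q → q_m = 2.0658.
Social marginal benefit = demand − MEC = 65.69 - 5.35q.
Set SMB = MC: 65.69 - 5.35q = 59.10 + 0.69q → q* = 1.0911.
Gap = |2.0658 − 1.0911| = 0.9747.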